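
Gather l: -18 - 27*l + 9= -27*l - 9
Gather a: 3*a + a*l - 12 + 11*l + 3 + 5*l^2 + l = a*(l + 3) + 5*l^2 + 12*l - 9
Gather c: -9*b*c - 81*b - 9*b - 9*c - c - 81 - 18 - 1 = -90*b + c*(-9*b - 10) - 100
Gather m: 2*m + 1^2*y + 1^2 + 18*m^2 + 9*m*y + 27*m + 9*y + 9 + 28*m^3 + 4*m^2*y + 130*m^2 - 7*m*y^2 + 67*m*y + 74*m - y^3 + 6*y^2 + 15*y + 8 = 28*m^3 + m^2*(4*y + 148) + m*(-7*y^2 + 76*y + 103) - y^3 + 6*y^2 + 25*y + 18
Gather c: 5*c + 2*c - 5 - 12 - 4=7*c - 21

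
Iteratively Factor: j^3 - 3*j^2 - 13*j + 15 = (j + 3)*(j^2 - 6*j + 5) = (j - 1)*(j + 3)*(j - 5)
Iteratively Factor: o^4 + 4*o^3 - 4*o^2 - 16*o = (o + 2)*(o^3 + 2*o^2 - 8*o) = (o + 2)*(o + 4)*(o^2 - 2*o) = (o - 2)*(o + 2)*(o + 4)*(o)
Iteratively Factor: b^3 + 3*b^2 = (b)*(b^2 + 3*b) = b^2*(b + 3)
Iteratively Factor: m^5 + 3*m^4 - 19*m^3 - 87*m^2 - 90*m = (m + 3)*(m^4 - 19*m^2 - 30*m) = m*(m + 3)*(m^3 - 19*m - 30) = m*(m + 3)^2*(m^2 - 3*m - 10) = m*(m - 5)*(m + 3)^2*(m + 2)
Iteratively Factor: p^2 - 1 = (p + 1)*(p - 1)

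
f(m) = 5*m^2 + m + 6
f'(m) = 10*m + 1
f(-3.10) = 50.95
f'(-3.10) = -30.00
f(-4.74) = 113.60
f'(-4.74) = -46.40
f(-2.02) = 24.38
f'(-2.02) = -19.20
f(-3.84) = 75.89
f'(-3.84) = -37.40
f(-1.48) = 15.47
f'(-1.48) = -13.80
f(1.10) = 13.15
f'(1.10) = 12.00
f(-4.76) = 114.53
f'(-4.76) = -46.60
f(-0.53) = 6.87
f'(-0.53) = -4.30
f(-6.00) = 180.00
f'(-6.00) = -59.00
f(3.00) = 54.00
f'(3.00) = 31.00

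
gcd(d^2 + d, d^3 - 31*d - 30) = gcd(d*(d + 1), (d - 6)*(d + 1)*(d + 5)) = d + 1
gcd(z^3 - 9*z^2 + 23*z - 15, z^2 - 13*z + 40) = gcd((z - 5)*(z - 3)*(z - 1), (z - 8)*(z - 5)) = z - 5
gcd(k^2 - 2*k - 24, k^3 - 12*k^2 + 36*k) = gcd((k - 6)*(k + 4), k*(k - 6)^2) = k - 6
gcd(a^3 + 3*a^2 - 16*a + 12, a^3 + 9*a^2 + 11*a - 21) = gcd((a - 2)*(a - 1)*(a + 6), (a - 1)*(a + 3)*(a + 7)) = a - 1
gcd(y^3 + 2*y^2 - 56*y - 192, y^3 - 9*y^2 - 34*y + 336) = y^2 - 2*y - 48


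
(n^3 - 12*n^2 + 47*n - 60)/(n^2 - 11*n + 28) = (n^2 - 8*n + 15)/(n - 7)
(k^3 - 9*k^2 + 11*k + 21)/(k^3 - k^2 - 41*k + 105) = (k^2 - 6*k - 7)/(k^2 + 2*k - 35)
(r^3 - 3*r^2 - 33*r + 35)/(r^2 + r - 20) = (r^2 - 8*r + 7)/(r - 4)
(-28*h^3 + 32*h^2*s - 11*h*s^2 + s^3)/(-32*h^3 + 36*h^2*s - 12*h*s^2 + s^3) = (-7*h + s)/(-8*h + s)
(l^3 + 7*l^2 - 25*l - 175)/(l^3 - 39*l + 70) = (l + 5)/(l - 2)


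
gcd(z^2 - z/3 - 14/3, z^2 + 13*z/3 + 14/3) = z + 2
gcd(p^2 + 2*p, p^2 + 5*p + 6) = p + 2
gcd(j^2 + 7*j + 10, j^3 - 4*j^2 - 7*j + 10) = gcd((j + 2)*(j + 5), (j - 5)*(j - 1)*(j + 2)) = j + 2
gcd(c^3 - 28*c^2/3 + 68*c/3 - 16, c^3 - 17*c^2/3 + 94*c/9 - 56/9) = c^2 - 10*c/3 + 8/3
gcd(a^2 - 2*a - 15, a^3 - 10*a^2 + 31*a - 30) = a - 5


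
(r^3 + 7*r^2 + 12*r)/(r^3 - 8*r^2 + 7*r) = (r^2 + 7*r + 12)/(r^2 - 8*r + 7)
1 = 1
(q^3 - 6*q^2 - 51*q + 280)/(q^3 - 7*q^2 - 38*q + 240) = (q + 7)/(q + 6)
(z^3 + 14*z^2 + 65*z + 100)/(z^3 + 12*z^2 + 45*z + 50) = (z + 4)/(z + 2)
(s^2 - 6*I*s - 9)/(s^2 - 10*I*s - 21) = (s - 3*I)/(s - 7*I)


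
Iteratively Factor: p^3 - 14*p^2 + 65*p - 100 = (p - 5)*(p^2 - 9*p + 20) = (p - 5)^2*(p - 4)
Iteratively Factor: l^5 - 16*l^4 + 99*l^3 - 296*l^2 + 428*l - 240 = (l - 3)*(l^4 - 13*l^3 + 60*l^2 - 116*l + 80) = (l - 4)*(l - 3)*(l^3 - 9*l^2 + 24*l - 20) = (l - 4)*(l - 3)*(l - 2)*(l^2 - 7*l + 10) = (l - 5)*(l - 4)*(l - 3)*(l - 2)*(l - 2)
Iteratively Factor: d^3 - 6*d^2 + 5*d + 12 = (d + 1)*(d^2 - 7*d + 12) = (d - 4)*(d + 1)*(d - 3)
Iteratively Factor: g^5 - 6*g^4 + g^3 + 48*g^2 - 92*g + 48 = (g - 2)*(g^4 - 4*g^3 - 7*g^2 + 34*g - 24) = (g - 2)*(g - 1)*(g^3 - 3*g^2 - 10*g + 24) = (g - 2)^2*(g - 1)*(g^2 - g - 12) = (g - 4)*(g - 2)^2*(g - 1)*(g + 3)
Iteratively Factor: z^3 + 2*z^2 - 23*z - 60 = (z + 4)*(z^2 - 2*z - 15) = (z - 5)*(z + 4)*(z + 3)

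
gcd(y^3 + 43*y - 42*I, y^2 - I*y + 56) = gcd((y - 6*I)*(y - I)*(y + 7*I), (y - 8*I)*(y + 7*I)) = y + 7*I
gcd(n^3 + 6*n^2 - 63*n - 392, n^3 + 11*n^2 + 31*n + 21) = n + 7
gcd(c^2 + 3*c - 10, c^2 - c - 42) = 1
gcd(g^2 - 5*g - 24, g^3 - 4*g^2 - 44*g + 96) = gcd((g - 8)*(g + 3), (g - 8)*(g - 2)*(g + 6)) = g - 8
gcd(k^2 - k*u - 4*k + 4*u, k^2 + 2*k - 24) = k - 4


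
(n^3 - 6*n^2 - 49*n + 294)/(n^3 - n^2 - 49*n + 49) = (n - 6)/(n - 1)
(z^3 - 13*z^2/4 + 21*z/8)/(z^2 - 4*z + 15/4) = z*(4*z - 7)/(2*(2*z - 5))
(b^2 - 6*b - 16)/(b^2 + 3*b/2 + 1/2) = 2*(b^2 - 6*b - 16)/(2*b^2 + 3*b + 1)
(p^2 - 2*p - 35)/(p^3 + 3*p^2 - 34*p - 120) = (p - 7)/(p^2 - 2*p - 24)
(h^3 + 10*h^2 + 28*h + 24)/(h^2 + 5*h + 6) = (h^2 + 8*h + 12)/(h + 3)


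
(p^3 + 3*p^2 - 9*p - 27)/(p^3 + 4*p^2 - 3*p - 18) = (p - 3)/(p - 2)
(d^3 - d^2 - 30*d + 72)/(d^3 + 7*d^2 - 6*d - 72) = (d - 4)/(d + 4)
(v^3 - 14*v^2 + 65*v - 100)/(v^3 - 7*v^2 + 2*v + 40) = (v - 5)/(v + 2)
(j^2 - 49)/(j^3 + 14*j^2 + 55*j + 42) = (j - 7)/(j^2 + 7*j + 6)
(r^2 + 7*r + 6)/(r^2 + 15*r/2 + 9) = 2*(r + 1)/(2*r + 3)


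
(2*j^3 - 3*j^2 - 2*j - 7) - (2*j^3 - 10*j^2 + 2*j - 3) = 7*j^2 - 4*j - 4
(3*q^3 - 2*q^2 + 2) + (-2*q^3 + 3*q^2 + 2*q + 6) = q^3 + q^2 + 2*q + 8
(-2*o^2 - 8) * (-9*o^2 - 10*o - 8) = 18*o^4 + 20*o^3 + 88*o^2 + 80*o + 64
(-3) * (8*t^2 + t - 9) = -24*t^2 - 3*t + 27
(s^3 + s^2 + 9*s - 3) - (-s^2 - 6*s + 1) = s^3 + 2*s^2 + 15*s - 4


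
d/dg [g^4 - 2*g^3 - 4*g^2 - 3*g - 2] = 4*g^3 - 6*g^2 - 8*g - 3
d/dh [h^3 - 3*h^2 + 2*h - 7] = 3*h^2 - 6*h + 2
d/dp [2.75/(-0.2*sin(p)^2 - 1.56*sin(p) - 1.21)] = (1.1*sin(p) + 4.29)*cos(p)/(0.2*sin(p)^2 + 1.56*sin(p) + 1.21)^2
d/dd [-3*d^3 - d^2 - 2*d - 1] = -9*d^2 - 2*d - 2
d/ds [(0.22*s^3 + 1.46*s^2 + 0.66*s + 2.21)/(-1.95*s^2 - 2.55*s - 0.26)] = (-0.429*s^4 - 1.122*s^3 - 2.6076*s^2 + 7.8598*s + 5.4639)/(3.8025*s^4 + 9.945*s^3 + 7.5165*s^2 + 1.326*s + 0.0676)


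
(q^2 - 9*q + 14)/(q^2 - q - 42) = (q - 2)/(q + 6)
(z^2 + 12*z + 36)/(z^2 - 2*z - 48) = (z + 6)/(z - 8)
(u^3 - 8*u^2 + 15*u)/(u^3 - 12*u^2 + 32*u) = (u^2 - 8*u + 15)/(u^2 - 12*u + 32)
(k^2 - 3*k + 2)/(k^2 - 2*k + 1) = (k - 2)/(k - 1)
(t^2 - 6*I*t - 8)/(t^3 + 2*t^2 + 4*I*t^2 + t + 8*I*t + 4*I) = (t^2 - 6*I*t - 8)/(t^3 + t^2*(2 + 4*I) + t*(1 + 8*I) + 4*I)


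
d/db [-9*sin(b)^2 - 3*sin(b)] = -3*(6*sin(b) + 1)*cos(b)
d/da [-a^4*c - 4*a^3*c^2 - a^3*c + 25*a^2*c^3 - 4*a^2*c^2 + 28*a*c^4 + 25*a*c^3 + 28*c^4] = c*(-4*a^3 - 12*a^2*c - 3*a^2 + 50*a*c^2 - 8*a*c + 28*c^3 + 25*c^2)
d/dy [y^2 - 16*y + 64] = 2*y - 16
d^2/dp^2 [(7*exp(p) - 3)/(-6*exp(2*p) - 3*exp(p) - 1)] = (-252*exp(4*p) + 558*exp(3*p) + 414*exp(2*p) - 24*exp(p) - 16)*exp(p)/(216*exp(6*p) + 324*exp(5*p) + 270*exp(4*p) + 135*exp(3*p) + 45*exp(2*p) + 9*exp(p) + 1)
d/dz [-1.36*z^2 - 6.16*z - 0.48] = -2.72*z - 6.16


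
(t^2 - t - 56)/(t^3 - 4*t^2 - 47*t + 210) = (t - 8)/(t^2 - 11*t + 30)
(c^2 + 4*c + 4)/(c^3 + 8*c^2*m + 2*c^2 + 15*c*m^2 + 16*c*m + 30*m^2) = (c + 2)/(c^2 + 8*c*m + 15*m^2)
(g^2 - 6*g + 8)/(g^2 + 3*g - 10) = (g - 4)/(g + 5)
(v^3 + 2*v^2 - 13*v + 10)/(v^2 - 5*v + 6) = (v^2 + 4*v - 5)/(v - 3)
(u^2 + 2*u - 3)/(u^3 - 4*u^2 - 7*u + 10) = (u + 3)/(u^2 - 3*u - 10)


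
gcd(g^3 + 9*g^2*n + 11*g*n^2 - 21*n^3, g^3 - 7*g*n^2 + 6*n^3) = g^2 + 2*g*n - 3*n^2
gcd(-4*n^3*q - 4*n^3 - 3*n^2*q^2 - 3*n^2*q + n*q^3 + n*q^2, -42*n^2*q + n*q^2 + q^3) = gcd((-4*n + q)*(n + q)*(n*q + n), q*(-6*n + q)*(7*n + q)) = 1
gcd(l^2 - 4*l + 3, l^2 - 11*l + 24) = l - 3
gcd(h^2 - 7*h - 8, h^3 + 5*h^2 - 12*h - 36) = 1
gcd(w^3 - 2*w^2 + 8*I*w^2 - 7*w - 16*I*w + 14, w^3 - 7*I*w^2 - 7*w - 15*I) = w + I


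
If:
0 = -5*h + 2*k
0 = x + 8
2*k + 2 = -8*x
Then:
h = 62/5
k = 31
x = -8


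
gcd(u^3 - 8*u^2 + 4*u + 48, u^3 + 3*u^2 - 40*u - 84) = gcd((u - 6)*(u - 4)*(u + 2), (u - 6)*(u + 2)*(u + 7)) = u^2 - 4*u - 12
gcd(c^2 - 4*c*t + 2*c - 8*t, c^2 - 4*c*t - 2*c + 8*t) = -c + 4*t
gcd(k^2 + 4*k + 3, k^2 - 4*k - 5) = k + 1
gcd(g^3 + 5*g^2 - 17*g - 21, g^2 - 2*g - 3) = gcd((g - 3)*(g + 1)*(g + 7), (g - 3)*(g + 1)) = g^2 - 2*g - 3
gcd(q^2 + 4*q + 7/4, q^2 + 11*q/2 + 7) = q + 7/2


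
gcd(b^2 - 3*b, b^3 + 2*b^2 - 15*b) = b^2 - 3*b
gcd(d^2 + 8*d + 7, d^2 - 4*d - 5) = d + 1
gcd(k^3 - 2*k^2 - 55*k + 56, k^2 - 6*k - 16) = k - 8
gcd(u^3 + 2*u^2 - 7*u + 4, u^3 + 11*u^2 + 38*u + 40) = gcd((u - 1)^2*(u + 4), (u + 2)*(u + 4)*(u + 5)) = u + 4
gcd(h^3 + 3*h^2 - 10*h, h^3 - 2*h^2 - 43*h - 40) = h + 5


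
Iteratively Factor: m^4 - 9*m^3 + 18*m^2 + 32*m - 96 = (m - 4)*(m^3 - 5*m^2 - 2*m + 24) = (m - 4)*(m - 3)*(m^2 - 2*m - 8) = (m - 4)*(m - 3)*(m + 2)*(m - 4)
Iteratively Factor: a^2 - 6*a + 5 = (a - 1)*(a - 5)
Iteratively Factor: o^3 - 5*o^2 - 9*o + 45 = (o - 3)*(o^2 - 2*o - 15) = (o - 3)*(o + 3)*(o - 5)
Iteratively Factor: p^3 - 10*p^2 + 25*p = (p)*(p^2 - 10*p + 25) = p*(p - 5)*(p - 5)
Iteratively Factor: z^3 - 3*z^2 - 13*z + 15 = (z + 3)*(z^2 - 6*z + 5) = (z - 1)*(z + 3)*(z - 5)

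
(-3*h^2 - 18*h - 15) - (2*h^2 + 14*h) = -5*h^2 - 32*h - 15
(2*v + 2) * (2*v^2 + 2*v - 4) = 4*v^3 + 8*v^2 - 4*v - 8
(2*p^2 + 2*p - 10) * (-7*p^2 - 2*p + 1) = -14*p^4 - 18*p^3 + 68*p^2 + 22*p - 10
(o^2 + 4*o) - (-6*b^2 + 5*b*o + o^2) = 6*b^2 - 5*b*o + 4*o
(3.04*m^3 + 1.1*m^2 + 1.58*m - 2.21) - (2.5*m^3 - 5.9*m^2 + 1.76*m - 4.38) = 0.54*m^3 + 7.0*m^2 - 0.18*m + 2.17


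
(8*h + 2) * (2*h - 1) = 16*h^2 - 4*h - 2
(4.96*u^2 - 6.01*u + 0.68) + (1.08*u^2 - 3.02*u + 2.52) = 6.04*u^2 - 9.03*u + 3.2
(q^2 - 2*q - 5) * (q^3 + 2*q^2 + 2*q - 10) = q^5 - 7*q^3 - 24*q^2 + 10*q + 50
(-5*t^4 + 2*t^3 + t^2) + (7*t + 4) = -5*t^4 + 2*t^3 + t^2 + 7*t + 4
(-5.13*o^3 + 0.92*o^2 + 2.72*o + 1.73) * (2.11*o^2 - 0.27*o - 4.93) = -10.8243*o^5 + 3.3263*o^4 + 30.7817*o^3 - 1.6197*o^2 - 13.8767*o - 8.5289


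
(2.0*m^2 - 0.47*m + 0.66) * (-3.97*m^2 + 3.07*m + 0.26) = -7.94*m^4 + 8.0059*m^3 - 3.5431*m^2 + 1.904*m + 0.1716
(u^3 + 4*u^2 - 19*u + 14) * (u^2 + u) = u^5 + 5*u^4 - 15*u^3 - 5*u^2 + 14*u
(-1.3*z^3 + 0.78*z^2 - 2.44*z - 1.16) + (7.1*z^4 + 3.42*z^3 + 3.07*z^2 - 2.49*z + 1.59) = 7.1*z^4 + 2.12*z^3 + 3.85*z^2 - 4.93*z + 0.43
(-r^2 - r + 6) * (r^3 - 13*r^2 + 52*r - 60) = -r^5 + 12*r^4 - 33*r^3 - 70*r^2 + 372*r - 360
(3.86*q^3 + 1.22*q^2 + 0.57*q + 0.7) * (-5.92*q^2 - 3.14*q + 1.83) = -22.8512*q^5 - 19.3428*q^4 - 0.1414*q^3 - 3.7012*q^2 - 1.1549*q + 1.281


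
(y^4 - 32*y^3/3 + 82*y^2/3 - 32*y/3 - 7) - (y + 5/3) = y^4 - 32*y^3/3 + 82*y^2/3 - 35*y/3 - 26/3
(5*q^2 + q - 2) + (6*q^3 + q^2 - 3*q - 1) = 6*q^3 + 6*q^2 - 2*q - 3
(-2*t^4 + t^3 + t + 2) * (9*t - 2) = -18*t^5 + 13*t^4 - 2*t^3 + 9*t^2 + 16*t - 4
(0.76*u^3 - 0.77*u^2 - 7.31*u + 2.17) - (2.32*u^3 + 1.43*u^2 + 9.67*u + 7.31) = -1.56*u^3 - 2.2*u^2 - 16.98*u - 5.14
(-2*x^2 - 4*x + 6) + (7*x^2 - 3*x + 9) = 5*x^2 - 7*x + 15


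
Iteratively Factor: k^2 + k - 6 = (k - 2)*(k + 3)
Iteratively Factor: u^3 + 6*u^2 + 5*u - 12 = (u + 4)*(u^2 + 2*u - 3) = (u - 1)*(u + 4)*(u + 3)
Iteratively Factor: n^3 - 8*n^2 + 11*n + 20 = (n - 5)*(n^2 - 3*n - 4) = (n - 5)*(n - 4)*(n + 1)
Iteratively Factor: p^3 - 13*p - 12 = (p + 3)*(p^2 - 3*p - 4) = (p + 1)*(p + 3)*(p - 4)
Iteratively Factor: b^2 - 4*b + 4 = (b - 2)*(b - 2)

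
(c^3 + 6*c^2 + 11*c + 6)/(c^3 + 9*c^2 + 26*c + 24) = (c + 1)/(c + 4)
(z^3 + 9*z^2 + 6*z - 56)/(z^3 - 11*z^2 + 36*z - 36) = (z^2 + 11*z + 28)/(z^2 - 9*z + 18)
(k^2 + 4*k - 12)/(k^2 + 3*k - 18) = (k - 2)/(k - 3)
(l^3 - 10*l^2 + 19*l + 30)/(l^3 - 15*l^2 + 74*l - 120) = (l + 1)/(l - 4)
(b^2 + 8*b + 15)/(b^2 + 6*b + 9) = (b + 5)/(b + 3)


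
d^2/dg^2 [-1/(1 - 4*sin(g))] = 4*(-4*sin(g)^2 - sin(g) + 8)/(4*sin(g) - 1)^3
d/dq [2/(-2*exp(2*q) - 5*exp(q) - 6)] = (8*exp(q) + 10)*exp(q)/(2*exp(2*q) + 5*exp(q) + 6)^2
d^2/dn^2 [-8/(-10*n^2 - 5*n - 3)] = 80*(-20*n^2 - 10*n + 5*(4*n + 1)^2 - 6)/(10*n^2 + 5*n + 3)^3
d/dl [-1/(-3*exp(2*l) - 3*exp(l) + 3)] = (-2*exp(l) - 1)*exp(l)/(3*(exp(2*l) + exp(l) - 1)^2)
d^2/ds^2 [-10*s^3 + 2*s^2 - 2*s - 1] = 4 - 60*s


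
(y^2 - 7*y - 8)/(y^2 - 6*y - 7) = (y - 8)/(y - 7)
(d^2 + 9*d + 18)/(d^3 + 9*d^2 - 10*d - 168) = (d + 3)/(d^2 + 3*d - 28)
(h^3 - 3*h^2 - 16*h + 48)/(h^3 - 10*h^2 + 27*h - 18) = (h^2 - 16)/(h^2 - 7*h + 6)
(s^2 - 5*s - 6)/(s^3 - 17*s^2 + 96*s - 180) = (s + 1)/(s^2 - 11*s + 30)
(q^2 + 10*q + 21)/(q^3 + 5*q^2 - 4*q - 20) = (q^2 + 10*q + 21)/(q^3 + 5*q^2 - 4*q - 20)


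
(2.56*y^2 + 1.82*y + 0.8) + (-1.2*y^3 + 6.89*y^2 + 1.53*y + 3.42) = -1.2*y^3 + 9.45*y^2 + 3.35*y + 4.22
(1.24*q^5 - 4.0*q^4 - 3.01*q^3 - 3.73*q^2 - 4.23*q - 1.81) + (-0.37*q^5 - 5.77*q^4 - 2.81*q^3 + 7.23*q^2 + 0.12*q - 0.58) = 0.87*q^5 - 9.77*q^4 - 5.82*q^3 + 3.5*q^2 - 4.11*q - 2.39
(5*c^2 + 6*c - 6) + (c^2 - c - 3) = 6*c^2 + 5*c - 9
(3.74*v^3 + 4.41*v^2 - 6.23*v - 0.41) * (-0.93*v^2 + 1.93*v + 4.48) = -3.4782*v^5 + 3.1169*v^4 + 31.0604*v^3 + 8.1142*v^2 - 28.7017*v - 1.8368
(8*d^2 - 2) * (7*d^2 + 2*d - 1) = 56*d^4 + 16*d^3 - 22*d^2 - 4*d + 2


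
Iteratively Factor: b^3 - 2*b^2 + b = (b)*(b^2 - 2*b + 1) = b*(b - 1)*(b - 1)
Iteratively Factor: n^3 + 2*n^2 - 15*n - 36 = (n - 4)*(n^2 + 6*n + 9) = (n - 4)*(n + 3)*(n + 3)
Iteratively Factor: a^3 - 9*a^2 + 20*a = (a - 5)*(a^2 - 4*a) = (a - 5)*(a - 4)*(a)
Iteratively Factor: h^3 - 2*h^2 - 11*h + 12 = (h + 3)*(h^2 - 5*h + 4) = (h - 1)*(h + 3)*(h - 4)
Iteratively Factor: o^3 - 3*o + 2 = (o - 1)*(o^2 + o - 2) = (o - 1)^2*(o + 2)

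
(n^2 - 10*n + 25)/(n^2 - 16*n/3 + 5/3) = 3*(n - 5)/(3*n - 1)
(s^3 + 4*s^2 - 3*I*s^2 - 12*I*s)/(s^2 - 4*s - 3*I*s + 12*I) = s*(s + 4)/(s - 4)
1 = 1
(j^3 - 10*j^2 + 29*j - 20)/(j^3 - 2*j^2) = (j^3 - 10*j^2 + 29*j - 20)/(j^2*(j - 2))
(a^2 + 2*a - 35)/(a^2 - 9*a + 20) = (a + 7)/(a - 4)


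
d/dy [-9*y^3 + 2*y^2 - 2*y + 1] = -27*y^2 + 4*y - 2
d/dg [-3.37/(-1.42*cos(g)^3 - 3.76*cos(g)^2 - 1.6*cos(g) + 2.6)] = (14.3562*cos(g)^2 + 25.3424*cos(g) + 5.392)*sin(g)/(1.42*cos(g)^3 + 3.76*cos(g)^2 + 1.6*cos(g) - 2.6)^2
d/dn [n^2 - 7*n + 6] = 2*n - 7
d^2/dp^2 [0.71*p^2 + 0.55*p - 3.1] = 1.42000000000000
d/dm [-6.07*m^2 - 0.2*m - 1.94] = -12.14*m - 0.2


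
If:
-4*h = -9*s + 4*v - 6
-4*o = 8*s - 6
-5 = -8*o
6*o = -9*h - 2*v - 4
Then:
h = -407/224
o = 5/8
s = 7/16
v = 1927/448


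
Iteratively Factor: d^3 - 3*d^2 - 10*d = (d - 5)*(d^2 + 2*d) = d*(d - 5)*(d + 2)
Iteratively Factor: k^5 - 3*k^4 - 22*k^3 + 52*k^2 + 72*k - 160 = (k - 2)*(k^4 - k^3 - 24*k^2 + 4*k + 80) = (k - 2)*(k + 2)*(k^3 - 3*k^2 - 18*k + 40) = (k - 2)^2*(k + 2)*(k^2 - k - 20) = (k - 2)^2*(k + 2)*(k + 4)*(k - 5)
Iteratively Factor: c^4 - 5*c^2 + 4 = (c + 2)*(c^3 - 2*c^2 - c + 2) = (c + 1)*(c + 2)*(c^2 - 3*c + 2) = (c - 2)*(c + 1)*(c + 2)*(c - 1)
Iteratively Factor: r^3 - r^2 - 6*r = (r)*(r^2 - r - 6) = r*(r - 3)*(r + 2)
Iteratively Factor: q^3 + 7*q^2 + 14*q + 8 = (q + 4)*(q^2 + 3*q + 2) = (q + 1)*(q + 4)*(q + 2)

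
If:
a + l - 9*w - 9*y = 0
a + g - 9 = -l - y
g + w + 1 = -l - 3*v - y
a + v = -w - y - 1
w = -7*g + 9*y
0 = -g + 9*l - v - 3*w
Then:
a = 245/298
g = 1583/298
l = -127/149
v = -271/149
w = -1109/298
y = 554/149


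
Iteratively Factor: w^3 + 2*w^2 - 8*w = (w - 2)*(w^2 + 4*w) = (w - 2)*(w + 4)*(w)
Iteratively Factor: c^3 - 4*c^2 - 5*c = (c + 1)*(c^2 - 5*c) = c*(c + 1)*(c - 5)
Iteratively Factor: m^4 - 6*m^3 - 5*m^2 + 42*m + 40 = (m + 1)*(m^3 - 7*m^2 + 2*m + 40) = (m - 4)*(m + 1)*(m^2 - 3*m - 10) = (m - 5)*(m - 4)*(m + 1)*(m + 2)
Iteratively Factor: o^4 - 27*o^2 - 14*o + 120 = (o - 5)*(o^3 + 5*o^2 - 2*o - 24) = (o - 5)*(o + 3)*(o^2 + 2*o - 8) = (o - 5)*(o - 2)*(o + 3)*(o + 4)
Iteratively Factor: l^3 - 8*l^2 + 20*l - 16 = (l - 2)*(l^2 - 6*l + 8) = (l - 4)*(l - 2)*(l - 2)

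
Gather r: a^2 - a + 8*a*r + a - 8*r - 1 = a^2 + r*(8*a - 8) - 1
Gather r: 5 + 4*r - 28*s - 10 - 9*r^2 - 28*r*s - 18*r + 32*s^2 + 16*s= -9*r^2 + r*(-28*s - 14) + 32*s^2 - 12*s - 5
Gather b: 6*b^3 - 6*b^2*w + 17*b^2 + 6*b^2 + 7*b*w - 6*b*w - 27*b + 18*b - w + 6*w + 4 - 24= 6*b^3 + b^2*(23 - 6*w) + b*(w - 9) + 5*w - 20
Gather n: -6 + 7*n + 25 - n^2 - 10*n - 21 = -n^2 - 3*n - 2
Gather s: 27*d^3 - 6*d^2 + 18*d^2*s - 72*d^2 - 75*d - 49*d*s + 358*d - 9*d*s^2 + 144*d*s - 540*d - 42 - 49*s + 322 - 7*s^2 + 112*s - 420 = 27*d^3 - 78*d^2 - 257*d + s^2*(-9*d - 7) + s*(18*d^2 + 95*d + 63) - 140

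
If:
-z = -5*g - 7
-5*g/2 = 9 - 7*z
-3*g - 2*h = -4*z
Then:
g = -16/13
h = 46/13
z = 11/13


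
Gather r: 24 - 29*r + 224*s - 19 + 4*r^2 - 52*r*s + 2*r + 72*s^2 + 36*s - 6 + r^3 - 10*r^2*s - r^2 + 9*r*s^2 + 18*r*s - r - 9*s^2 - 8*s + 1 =r^3 + r^2*(3 - 10*s) + r*(9*s^2 - 34*s - 28) + 63*s^2 + 252*s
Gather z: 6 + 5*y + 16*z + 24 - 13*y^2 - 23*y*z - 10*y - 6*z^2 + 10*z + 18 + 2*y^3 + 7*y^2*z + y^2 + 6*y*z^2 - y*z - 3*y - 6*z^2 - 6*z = 2*y^3 - 12*y^2 - 8*y + z^2*(6*y - 12) + z*(7*y^2 - 24*y + 20) + 48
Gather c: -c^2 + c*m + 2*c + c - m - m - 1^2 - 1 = -c^2 + c*(m + 3) - 2*m - 2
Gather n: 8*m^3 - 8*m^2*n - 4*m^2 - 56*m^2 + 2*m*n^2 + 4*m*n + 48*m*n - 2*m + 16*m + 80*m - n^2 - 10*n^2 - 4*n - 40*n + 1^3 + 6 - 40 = 8*m^3 - 60*m^2 + 94*m + n^2*(2*m - 11) + n*(-8*m^2 + 52*m - 44) - 33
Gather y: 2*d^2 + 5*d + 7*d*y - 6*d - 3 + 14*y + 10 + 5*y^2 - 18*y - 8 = 2*d^2 - d + 5*y^2 + y*(7*d - 4) - 1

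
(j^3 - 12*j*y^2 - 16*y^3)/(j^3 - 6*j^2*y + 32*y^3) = (-j - 2*y)/(-j + 4*y)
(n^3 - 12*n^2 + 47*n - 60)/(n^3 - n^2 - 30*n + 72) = (n - 5)/(n + 6)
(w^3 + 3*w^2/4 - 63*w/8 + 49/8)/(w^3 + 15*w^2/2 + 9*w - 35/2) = (w - 7/4)/(w + 5)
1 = 1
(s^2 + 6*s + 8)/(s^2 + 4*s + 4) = (s + 4)/(s + 2)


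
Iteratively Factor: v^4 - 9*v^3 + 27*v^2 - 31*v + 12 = (v - 4)*(v^3 - 5*v^2 + 7*v - 3) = (v - 4)*(v - 3)*(v^2 - 2*v + 1) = (v - 4)*(v - 3)*(v - 1)*(v - 1)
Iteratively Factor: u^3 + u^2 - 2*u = (u + 2)*(u^2 - u) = (u - 1)*(u + 2)*(u)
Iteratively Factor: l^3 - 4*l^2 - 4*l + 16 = (l + 2)*(l^2 - 6*l + 8) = (l - 4)*(l + 2)*(l - 2)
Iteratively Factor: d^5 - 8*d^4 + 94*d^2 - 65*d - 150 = (d + 1)*(d^4 - 9*d^3 + 9*d^2 + 85*d - 150) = (d - 2)*(d + 1)*(d^3 - 7*d^2 - 5*d + 75) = (d - 5)*(d - 2)*(d + 1)*(d^2 - 2*d - 15) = (d - 5)^2*(d - 2)*(d + 1)*(d + 3)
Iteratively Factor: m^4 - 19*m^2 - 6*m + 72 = (m + 3)*(m^3 - 3*m^2 - 10*m + 24) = (m - 4)*(m + 3)*(m^2 + m - 6) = (m - 4)*(m - 2)*(m + 3)*(m + 3)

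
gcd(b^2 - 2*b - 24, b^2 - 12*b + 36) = b - 6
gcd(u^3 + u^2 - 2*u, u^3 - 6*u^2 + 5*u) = u^2 - u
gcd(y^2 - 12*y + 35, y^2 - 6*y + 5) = y - 5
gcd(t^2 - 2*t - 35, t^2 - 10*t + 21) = t - 7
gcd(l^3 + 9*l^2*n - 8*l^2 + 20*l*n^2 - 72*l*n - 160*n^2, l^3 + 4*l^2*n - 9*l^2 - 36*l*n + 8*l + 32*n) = l^2 + 4*l*n - 8*l - 32*n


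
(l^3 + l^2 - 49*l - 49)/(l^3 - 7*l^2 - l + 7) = (l + 7)/(l - 1)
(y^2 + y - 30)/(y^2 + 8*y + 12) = (y - 5)/(y + 2)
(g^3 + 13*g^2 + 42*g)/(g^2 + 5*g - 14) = g*(g + 6)/(g - 2)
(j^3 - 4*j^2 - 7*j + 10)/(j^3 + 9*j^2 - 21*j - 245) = (j^2 + j - 2)/(j^2 + 14*j + 49)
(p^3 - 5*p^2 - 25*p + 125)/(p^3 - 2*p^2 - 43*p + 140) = (p^2 - 25)/(p^2 + 3*p - 28)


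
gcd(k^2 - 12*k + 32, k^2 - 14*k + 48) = k - 8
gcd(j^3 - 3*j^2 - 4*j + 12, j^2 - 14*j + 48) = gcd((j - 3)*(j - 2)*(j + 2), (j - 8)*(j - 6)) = 1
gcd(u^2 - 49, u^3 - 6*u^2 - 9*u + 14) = u - 7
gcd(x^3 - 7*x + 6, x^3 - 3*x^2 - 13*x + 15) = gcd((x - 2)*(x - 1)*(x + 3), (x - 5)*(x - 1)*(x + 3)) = x^2 + 2*x - 3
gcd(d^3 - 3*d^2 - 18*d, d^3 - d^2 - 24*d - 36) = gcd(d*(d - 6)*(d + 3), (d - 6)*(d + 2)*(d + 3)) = d^2 - 3*d - 18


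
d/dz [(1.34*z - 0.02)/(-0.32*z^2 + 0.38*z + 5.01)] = (0.4288*z^2 - 0.0128*z + 6.721)/(0.1024*z^4 - 0.2432*z^3 - 3.062*z^2 + 3.8076*z + 25.1001)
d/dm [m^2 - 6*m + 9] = 2*m - 6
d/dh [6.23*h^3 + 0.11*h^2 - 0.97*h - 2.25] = 18.69*h^2 + 0.22*h - 0.97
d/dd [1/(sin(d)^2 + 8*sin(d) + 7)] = -2*(sin(d) + 4)*cos(d)/(sin(d)^2 + 8*sin(d) + 7)^2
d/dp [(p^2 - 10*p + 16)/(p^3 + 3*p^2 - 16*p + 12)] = (-p^2 + 16*p + 34)/(p^4 + 10*p^3 + 13*p^2 - 60*p + 36)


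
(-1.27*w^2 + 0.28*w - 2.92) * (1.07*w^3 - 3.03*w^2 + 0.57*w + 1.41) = -1.3589*w^5 + 4.1477*w^4 - 4.6967*w^3 + 7.2165*w^2 - 1.2696*w - 4.1172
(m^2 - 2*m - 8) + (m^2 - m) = 2*m^2 - 3*m - 8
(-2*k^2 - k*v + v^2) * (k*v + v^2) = -2*k^3*v - 3*k^2*v^2 + v^4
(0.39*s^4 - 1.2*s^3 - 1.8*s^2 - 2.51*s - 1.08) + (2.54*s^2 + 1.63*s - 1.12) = 0.39*s^4 - 1.2*s^3 + 0.74*s^2 - 0.88*s - 2.2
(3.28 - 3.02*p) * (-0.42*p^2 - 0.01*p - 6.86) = 1.2684*p^3 - 1.3474*p^2 + 20.6844*p - 22.5008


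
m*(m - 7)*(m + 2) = m^3 - 5*m^2 - 14*m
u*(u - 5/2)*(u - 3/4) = u^3 - 13*u^2/4 + 15*u/8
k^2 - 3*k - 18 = (k - 6)*(k + 3)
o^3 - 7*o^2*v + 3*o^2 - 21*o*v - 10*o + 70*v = (o - 2)*(o + 5)*(o - 7*v)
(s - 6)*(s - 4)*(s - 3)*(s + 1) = s^4 - 12*s^3 + 41*s^2 - 18*s - 72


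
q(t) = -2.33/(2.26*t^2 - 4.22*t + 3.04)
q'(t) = -2.33*(4.22 - 4.52*t)/(2.26*t^2 - 4.22*t + 3.04)^2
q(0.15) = -0.95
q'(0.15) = -1.37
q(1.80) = -0.84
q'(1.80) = 1.19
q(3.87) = -0.11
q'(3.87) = 0.07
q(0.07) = -0.85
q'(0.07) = -1.20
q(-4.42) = -0.04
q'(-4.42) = -0.01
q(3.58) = -0.14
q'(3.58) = 0.10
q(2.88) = -0.24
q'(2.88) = 0.22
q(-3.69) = -0.05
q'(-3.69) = -0.02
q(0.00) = -0.77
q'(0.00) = -1.06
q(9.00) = -0.02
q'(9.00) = 0.00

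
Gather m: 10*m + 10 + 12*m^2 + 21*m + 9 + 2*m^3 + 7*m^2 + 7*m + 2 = 2*m^3 + 19*m^2 + 38*m + 21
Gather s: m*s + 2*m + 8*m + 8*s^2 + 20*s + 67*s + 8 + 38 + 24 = 10*m + 8*s^2 + s*(m + 87) + 70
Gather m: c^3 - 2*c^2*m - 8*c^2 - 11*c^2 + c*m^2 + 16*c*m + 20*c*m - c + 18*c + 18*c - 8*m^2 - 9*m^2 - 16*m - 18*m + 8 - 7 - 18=c^3 - 19*c^2 + 35*c + m^2*(c - 17) + m*(-2*c^2 + 36*c - 34) - 17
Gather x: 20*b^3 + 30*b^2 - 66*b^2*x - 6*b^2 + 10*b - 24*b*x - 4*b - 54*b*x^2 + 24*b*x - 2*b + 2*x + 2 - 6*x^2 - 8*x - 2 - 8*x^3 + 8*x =20*b^3 + 24*b^2 + 4*b - 8*x^3 + x^2*(-54*b - 6) + x*(2 - 66*b^2)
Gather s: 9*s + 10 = 9*s + 10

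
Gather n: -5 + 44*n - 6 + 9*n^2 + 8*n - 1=9*n^2 + 52*n - 12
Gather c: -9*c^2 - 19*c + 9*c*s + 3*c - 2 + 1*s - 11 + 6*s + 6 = -9*c^2 + c*(9*s - 16) + 7*s - 7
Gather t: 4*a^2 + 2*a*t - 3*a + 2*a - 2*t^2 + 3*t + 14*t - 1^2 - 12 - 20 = 4*a^2 - a - 2*t^2 + t*(2*a + 17) - 33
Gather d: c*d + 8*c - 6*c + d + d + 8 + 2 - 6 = 2*c + d*(c + 2) + 4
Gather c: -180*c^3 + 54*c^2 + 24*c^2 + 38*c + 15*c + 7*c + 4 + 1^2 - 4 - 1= -180*c^3 + 78*c^2 + 60*c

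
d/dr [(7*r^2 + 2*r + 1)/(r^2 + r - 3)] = (5*r^2 - 44*r - 7)/(r^4 + 2*r^3 - 5*r^2 - 6*r + 9)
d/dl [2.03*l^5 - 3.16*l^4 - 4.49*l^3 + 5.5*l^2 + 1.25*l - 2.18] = 10.15*l^4 - 12.64*l^3 - 13.47*l^2 + 11.0*l + 1.25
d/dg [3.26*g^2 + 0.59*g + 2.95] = 6.52*g + 0.59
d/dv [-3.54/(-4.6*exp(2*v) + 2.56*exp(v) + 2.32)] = (9.0624 - 32.568*exp(v))*exp(v)/(-4.6*exp(2*v) + 2.56*exp(v) + 2.32)^2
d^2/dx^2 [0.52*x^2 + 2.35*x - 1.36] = 1.04000000000000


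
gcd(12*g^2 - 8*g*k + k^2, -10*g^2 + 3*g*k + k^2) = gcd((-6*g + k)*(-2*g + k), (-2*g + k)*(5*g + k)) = 2*g - k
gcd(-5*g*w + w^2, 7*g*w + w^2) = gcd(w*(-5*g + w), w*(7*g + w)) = w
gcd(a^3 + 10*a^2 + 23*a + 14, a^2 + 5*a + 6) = a + 2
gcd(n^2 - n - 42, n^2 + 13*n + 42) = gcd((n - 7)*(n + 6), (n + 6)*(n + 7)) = n + 6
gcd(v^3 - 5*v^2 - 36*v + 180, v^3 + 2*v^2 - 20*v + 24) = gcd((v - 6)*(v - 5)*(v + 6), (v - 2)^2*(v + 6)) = v + 6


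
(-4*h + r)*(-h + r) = 4*h^2 - 5*h*r + r^2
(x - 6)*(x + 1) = x^2 - 5*x - 6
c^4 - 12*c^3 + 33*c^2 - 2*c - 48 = (c - 8)*(c - 3)*(c - 2)*(c + 1)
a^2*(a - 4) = a^3 - 4*a^2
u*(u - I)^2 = u^3 - 2*I*u^2 - u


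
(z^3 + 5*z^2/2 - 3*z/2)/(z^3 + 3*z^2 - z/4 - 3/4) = 2*z/(2*z + 1)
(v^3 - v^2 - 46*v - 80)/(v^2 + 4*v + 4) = (v^2 - 3*v - 40)/(v + 2)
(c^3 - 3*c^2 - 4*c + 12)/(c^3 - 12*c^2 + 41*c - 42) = (c + 2)/(c - 7)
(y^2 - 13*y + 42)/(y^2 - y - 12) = (-y^2 + 13*y - 42)/(-y^2 + y + 12)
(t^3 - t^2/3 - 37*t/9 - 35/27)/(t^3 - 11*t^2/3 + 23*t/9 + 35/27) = (3*t + 5)/(3*t - 5)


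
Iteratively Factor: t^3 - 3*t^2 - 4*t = (t - 4)*(t^2 + t) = t*(t - 4)*(t + 1)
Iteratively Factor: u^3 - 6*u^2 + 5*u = (u - 5)*(u^2 - u) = u*(u - 5)*(u - 1)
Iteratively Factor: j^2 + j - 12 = (j - 3)*(j + 4)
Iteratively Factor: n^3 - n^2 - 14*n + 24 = (n + 4)*(n^2 - 5*n + 6) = (n - 2)*(n + 4)*(n - 3)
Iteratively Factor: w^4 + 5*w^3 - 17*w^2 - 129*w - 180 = (w + 3)*(w^3 + 2*w^2 - 23*w - 60) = (w + 3)*(w + 4)*(w^2 - 2*w - 15) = (w - 5)*(w + 3)*(w + 4)*(w + 3)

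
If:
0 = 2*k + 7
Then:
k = -7/2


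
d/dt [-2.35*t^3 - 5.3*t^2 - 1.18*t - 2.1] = -7.05*t^2 - 10.6*t - 1.18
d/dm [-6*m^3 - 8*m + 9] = -18*m^2 - 8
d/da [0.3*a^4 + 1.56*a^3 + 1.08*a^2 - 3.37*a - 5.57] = 1.2*a^3 + 4.68*a^2 + 2.16*a - 3.37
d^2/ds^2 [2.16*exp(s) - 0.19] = 2.16*exp(s)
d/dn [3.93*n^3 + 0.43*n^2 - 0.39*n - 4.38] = 11.79*n^2 + 0.86*n - 0.39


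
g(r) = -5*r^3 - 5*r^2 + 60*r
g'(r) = -15*r^2 - 10*r + 60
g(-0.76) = -46.29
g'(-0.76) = 58.94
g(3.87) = -132.49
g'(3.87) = -203.35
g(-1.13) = -66.97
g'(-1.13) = 52.15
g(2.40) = 46.08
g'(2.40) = -50.40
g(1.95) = 60.91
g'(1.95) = -16.54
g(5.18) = -518.32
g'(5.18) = -394.29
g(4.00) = -160.00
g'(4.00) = -220.00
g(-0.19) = -11.55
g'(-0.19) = 61.36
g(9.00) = -3510.00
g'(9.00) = -1245.00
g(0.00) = 0.00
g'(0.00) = 60.00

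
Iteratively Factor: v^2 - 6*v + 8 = (v - 4)*(v - 2)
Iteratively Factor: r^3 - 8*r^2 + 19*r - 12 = (r - 3)*(r^2 - 5*r + 4) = (r - 4)*(r - 3)*(r - 1)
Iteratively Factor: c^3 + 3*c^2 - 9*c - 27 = (c + 3)*(c^2 - 9) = (c - 3)*(c + 3)*(c + 3)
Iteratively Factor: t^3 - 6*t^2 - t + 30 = (t - 5)*(t^2 - t - 6) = (t - 5)*(t + 2)*(t - 3)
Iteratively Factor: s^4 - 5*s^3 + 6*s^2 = (s - 3)*(s^3 - 2*s^2) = s*(s - 3)*(s^2 - 2*s) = s*(s - 3)*(s - 2)*(s)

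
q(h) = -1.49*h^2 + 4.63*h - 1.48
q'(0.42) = 3.38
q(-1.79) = -14.54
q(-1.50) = -11.78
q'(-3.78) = 15.89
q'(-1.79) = 9.96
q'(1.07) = 1.44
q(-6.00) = -82.90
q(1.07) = 1.77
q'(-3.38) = 14.70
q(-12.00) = -271.60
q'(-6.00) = 22.51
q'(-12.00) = 40.39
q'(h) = 4.63 - 2.98*h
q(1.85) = 1.99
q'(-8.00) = 28.47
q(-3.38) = -34.15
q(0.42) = 0.20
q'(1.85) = -0.88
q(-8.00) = -133.88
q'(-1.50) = 9.10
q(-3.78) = -40.27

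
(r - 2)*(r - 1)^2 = r^3 - 4*r^2 + 5*r - 2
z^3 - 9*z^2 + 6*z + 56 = (z - 7)*(z - 4)*(z + 2)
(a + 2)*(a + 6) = a^2 + 8*a + 12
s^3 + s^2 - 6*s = s*(s - 2)*(s + 3)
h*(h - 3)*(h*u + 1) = h^3*u - 3*h^2*u + h^2 - 3*h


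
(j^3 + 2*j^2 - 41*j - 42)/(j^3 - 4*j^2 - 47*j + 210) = (j + 1)/(j - 5)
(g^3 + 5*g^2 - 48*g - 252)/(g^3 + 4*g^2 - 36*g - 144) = (g^2 - g - 42)/(g^2 - 2*g - 24)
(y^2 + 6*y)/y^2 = (y + 6)/y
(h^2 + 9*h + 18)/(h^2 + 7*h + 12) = (h + 6)/(h + 4)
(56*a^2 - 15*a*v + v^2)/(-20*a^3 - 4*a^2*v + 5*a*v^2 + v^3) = (-56*a^2 + 15*a*v - v^2)/(20*a^3 + 4*a^2*v - 5*a*v^2 - v^3)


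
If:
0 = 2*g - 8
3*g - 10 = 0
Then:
No Solution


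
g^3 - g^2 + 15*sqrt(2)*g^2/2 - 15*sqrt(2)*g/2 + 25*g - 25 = (g - 1)*(g + 5*sqrt(2)/2)*(g + 5*sqrt(2))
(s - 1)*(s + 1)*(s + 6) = s^3 + 6*s^2 - s - 6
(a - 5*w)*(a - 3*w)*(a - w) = a^3 - 9*a^2*w + 23*a*w^2 - 15*w^3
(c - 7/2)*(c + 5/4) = c^2 - 9*c/4 - 35/8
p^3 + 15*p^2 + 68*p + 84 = (p + 2)*(p + 6)*(p + 7)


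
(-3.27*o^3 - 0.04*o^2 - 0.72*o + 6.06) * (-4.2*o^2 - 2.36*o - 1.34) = 13.734*o^5 + 7.8852*o^4 + 7.5002*o^3 - 23.6992*o^2 - 13.3368*o - 8.1204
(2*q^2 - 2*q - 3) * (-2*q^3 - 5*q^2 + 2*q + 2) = -4*q^5 - 6*q^4 + 20*q^3 + 15*q^2 - 10*q - 6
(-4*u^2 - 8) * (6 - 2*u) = 8*u^3 - 24*u^2 + 16*u - 48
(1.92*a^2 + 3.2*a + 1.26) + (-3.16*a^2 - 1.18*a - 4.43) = -1.24*a^2 + 2.02*a - 3.17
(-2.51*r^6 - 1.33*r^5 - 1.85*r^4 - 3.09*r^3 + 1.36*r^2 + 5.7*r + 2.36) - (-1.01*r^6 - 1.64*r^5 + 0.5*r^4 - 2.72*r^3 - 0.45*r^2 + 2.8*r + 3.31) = -1.5*r^6 + 0.31*r^5 - 2.35*r^4 - 0.37*r^3 + 1.81*r^2 + 2.9*r - 0.95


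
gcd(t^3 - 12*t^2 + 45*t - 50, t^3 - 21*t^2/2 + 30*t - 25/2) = t^2 - 10*t + 25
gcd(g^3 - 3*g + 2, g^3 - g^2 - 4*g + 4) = g^2 + g - 2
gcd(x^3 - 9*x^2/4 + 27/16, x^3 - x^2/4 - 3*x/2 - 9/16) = x^2 - 3*x/4 - 9/8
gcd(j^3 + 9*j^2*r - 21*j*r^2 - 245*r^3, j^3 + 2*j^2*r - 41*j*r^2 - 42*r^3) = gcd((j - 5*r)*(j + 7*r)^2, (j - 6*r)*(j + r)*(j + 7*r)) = j + 7*r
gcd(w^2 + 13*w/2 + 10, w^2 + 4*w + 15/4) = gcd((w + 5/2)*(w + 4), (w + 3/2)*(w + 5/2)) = w + 5/2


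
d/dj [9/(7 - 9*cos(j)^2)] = -324*sin(2*j)/(9*cos(2*j) - 5)^2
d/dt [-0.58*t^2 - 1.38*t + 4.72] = -1.16*t - 1.38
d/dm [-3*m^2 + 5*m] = 5 - 6*m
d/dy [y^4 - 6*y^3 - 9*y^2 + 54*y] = 4*y^3 - 18*y^2 - 18*y + 54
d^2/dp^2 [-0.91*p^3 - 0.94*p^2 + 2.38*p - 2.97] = -5.46*p - 1.88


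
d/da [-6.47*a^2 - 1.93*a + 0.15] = -12.94*a - 1.93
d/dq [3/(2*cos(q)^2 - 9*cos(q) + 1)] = 3*(4*cos(q) - 9)*sin(q)/(-9*cos(q) + cos(2*q) + 2)^2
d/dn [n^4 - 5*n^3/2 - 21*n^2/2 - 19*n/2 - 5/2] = 4*n^3 - 15*n^2/2 - 21*n - 19/2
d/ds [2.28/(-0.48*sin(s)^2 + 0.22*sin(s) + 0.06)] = (2.1888*sin(s) - 0.5016)*cos(s)/(-0.48*sin(s)^2 + 0.22*sin(s) + 0.06)^2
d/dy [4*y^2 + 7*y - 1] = 8*y + 7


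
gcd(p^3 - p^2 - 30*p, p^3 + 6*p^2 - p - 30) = p + 5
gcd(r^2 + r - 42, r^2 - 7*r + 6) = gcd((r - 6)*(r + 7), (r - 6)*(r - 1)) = r - 6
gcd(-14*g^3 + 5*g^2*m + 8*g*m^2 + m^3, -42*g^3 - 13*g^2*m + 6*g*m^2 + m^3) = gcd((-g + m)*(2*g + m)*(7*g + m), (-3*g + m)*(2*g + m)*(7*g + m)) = 14*g^2 + 9*g*m + m^2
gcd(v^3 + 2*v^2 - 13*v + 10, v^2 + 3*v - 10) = v^2 + 3*v - 10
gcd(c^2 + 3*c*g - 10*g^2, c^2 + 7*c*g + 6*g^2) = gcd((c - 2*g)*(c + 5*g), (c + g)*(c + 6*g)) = 1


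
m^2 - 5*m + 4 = (m - 4)*(m - 1)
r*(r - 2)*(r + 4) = r^3 + 2*r^2 - 8*r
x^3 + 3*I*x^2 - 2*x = x*(x + I)*(x + 2*I)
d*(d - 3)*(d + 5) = d^3 + 2*d^2 - 15*d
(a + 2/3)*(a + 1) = a^2 + 5*a/3 + 2/3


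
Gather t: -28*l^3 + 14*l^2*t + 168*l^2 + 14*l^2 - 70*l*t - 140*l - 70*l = -28*l^3 + 182*l^2 - 210*l + t*(14*l^2 - 70*l)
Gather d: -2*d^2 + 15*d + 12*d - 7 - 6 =-2*d^2 + 27*d - 13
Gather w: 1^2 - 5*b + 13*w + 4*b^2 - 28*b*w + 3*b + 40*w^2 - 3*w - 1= 4*b^2 - 2*b + 40*w^2 + w*(10 - 28*b)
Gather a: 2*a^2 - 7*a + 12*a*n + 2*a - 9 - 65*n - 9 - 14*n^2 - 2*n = 2*a^2 + a*(12*n - 5) - 14*n^2 - 67*n - 18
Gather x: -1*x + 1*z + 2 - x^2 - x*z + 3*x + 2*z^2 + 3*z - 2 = -x^2 + x*(2 - z) + 2*z^2 + 4*z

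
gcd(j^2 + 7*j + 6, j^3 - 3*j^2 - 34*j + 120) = j + 6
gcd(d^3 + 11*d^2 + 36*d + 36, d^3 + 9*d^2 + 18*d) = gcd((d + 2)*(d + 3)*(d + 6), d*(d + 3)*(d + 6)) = d^2 + 9*d + 18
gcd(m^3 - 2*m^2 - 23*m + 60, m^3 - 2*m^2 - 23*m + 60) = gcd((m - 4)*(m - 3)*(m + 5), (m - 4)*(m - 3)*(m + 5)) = m^3 - 2*m^2 - 23*m + 60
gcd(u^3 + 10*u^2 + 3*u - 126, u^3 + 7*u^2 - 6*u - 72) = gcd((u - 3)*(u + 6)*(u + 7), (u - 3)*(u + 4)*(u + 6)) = u^2 + 3*u - 18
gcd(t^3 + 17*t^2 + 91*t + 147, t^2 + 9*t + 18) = t + 3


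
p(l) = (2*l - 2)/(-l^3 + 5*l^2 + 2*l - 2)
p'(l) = (2*l - 2)*(3*l^2 - 10*l - 2)/(-l^3 + 5*l^2 + 2*l - 2)^2 + 2/(-l^3 + 5*l^2 + 2*l - 2)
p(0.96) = -0.02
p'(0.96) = 0.60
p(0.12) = 1.04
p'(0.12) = 0.76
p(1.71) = 0.13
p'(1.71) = 0.06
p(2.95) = 0.18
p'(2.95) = 0.05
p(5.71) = -0.69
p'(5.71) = 1.79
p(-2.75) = -0.15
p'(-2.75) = -0.10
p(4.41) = 0.37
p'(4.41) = 0.36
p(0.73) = -0.31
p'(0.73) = 2.53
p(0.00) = 1.00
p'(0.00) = 0.00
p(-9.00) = -0.02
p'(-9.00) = 0.00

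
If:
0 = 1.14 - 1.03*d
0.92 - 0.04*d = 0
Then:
No Solution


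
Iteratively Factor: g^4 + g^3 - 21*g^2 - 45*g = (g + 3)*(g^3 - 2*g^2 - 15*g) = (g + 3)^2*(g^2 - 5*g) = (g - 5)*(g + 3)^2*(g)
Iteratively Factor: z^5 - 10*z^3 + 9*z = (z)*(z^4 - 10*z^2 + 9) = z*(z - 1)*(z^3 + z^2 - 9*z - 9) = z*(z - 1)*(z + 3)*(z^2 - 2*z - 3) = z*(z - 1)*(z + 1)*(z + 3)*(z - 3)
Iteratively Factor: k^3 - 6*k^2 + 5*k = (k - 1)*(k^2 - 5*k) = k*(k - 1)*(k - 5)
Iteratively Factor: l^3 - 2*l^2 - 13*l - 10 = (l + 1)*(l^2 - 3*l - 10) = (l + 1)*(l + 2)*(l - 5)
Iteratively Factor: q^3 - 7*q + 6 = (q - 2)*(q^2 + 2*q - 3) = (q - 2)*(q + 3)*(q - 1)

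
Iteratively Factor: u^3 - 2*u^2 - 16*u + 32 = (u - 4)*(u^2 + 2*u - 8) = (u - 4)*(u + 4)*(u - 2)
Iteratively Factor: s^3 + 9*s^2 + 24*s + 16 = (s + 4)*(s^2 + 5*s + 4) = (s + 1)*(s + 4)*(s + 4)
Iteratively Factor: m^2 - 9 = (m - 3)*(m + 3)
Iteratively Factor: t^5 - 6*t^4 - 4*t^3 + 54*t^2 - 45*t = (t + 3)*(t^4 - 9*t^3 + 23*t^2 - 15*t) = t*(t + 3)*(t^3 - 9*t^2 + 23*t - 15) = t*(t - 3)*(t + 3)*(t^2 - 6*t + 5) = t*(t - 5)*(t - 3)*(t + 3)*(t - 1)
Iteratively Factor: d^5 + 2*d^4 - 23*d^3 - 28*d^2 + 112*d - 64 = (d - 1)*(d^4 + 3*d^3 - 20*d^2 - 48*d + 64) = (d - 1)*(d + 4)*(d^3 - d^2 - 16*d + 16) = (d - 1)*(d + 4)^2*(d^2 - 5*d + 4) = (d - 4)*(d - 1)*(d + 4)^2*(d - 1)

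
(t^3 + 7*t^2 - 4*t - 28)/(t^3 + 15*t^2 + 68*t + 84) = (t - 2)/(t + 6)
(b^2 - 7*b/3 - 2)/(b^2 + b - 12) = (b + 2/3)/(b + 4)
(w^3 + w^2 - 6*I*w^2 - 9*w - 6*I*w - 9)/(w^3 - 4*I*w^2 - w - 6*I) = (w^2 + w*(1 - 3*I) - 3*I)/(w^2 - I*w + 2)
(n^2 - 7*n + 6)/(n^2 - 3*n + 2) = (n - 6)/(n - 2)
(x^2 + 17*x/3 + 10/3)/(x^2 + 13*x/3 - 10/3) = (3*x + 2)/(3*x - 2)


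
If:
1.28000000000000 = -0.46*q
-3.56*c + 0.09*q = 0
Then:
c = -0.07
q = -2.78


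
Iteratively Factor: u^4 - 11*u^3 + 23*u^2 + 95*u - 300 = (u - 4)*(u^3 - 7*u^2 - 5*u + 75) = (u - 4)*(u + 3)*(u^2 - 10*u + 25) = (u - 5)*(u - 4)*(u + 3)*(u - 5)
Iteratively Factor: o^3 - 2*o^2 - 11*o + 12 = (o + 3)*(o^2 - 5*o + 4) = (o - 1)*(o + 3)*(o - 4)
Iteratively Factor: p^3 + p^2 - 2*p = (p + 2)*(p^2 - p) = (p - 1)*(p + 2)*(p)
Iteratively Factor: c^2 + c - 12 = (c + 4)*(c - 3)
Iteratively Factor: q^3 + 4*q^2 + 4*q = (q)*(q^2 + 4*q + 4) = q*(q + 2)*(q + 2)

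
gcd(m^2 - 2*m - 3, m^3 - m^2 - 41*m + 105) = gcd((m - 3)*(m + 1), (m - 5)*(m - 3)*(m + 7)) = m - 3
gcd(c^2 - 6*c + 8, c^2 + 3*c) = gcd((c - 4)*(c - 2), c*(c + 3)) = 1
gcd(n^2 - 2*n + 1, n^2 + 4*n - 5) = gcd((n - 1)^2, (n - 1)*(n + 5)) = n - 1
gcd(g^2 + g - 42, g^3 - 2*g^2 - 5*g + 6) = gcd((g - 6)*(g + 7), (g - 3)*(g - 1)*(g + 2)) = 1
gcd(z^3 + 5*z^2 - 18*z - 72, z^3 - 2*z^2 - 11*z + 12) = z^2 - z - 12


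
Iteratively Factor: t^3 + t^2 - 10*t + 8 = (t + 4)*(t^2 - 3*t + 2) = (t - 1)*(t + 4)*(t - 2)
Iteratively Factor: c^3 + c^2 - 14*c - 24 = (c + 2)*(c^2 - c - 12) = (c + 2)*(c + 3)*(c - 4)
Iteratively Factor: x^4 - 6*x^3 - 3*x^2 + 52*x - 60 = (x - 2)*(x^3 - 4*x^2 - 11*x + 30) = (x - 2)*(x + 3)*(x^2 - 7*x + 10) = (x - 5)*(x - 2)*(x + 3)*(x - 2)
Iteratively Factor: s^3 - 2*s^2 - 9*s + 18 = (s - 3)*(s^2 + s - 6) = (s - 3)*(s + 3)*(s - 2)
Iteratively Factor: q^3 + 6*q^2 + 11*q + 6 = (q + 1)*(q^2 + 5*q + 6) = (q + 1)*(q + 3)*(q + 2)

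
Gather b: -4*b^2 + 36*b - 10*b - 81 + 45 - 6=-4*b^2 + 26*b - 42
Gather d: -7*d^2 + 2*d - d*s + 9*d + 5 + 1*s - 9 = -7*d^2 + d*(11 - s) + s - 4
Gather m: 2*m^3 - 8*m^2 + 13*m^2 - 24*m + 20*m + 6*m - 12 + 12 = 2*m^3 + 5*m^2 + 2*m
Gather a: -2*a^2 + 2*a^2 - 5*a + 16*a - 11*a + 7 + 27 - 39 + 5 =0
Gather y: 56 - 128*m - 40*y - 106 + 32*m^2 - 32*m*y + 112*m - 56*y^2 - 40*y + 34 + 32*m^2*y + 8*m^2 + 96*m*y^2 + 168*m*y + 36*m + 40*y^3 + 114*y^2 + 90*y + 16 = 40*m^2 + 20*m + 40*y^3 + y^2*(96*m + 58) + y*(32*m^2 + 136*m + 10)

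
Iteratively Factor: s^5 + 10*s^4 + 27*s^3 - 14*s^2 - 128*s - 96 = (s - 2)*(s^4 + 12*s^3 + 51*s^2 + 88*s + 48) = (s - 2)*(s + 3)*(s^3 + 9*s^2 + 24*s + 16) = (s - 2)*(s + 3)*(s + 4)*(s^2 + 5*s + 4) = (s - 2)*(s + 3)*(s + 4)^2*(s + 1)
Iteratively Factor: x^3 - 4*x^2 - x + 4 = (x - 4)*(x^2 - 1) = (x - 4)*(x - 1)*(x + 1)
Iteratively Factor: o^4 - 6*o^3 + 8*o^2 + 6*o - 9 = (o - 3)*(o^3 - 3*o^2 - o + 3) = (o - 3)^2*(o^2 - 1) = (o - 3)^2*(o + 1)*(o - 1)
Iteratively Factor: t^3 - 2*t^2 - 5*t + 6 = (t + 2)*(t^2 - 4*t + 3) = (t - 1)*(t + 2)*(t - 3)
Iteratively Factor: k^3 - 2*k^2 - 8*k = (k + 2)*(k^2 - 4*k) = k*(k + 2)*(k - 4)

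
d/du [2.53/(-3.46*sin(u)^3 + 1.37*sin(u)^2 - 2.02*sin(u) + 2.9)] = (26.2614*sin(u)^2 - 6.9322*sin(u) + 5.1106)*cos(u)/(3.46*sin(u)^3 - 1.37*sin(u)^2 + 2.02*sin(u) - 2.9)^2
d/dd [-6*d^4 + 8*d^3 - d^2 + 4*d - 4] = -24*d^3 + 24*d^2 - 2*d + 4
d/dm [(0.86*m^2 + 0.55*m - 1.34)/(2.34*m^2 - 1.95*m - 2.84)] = (-2.964*m^2 + 1.3864*m - 4.175)/(5.4756*m^4 - 9.126*m^3 - 9.4887*m^2 + 11.076*m + 8.0656)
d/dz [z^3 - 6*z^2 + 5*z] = 3*z^2 - 12*z + 5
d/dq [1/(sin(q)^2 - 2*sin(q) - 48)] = 2*(1 - sin(q))*cos(q)/((sin(q) - 8)^2*(sin(q) + 6)^2)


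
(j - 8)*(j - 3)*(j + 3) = j^3 - 8*j^2 - 9*j + 72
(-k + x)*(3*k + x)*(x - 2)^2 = -3*k^2*x^2 + 12*k^2*x - 12*k^2 + 2*k*x^3 - 8*k*x^2 + 8*k*x + x^4 - 4*x^3 + 4*x^2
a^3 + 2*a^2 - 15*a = a*(a - 3)*(a + 5)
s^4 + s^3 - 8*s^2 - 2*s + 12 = (s - 2)*(s + 3)*(s - sqrt(2))*(s + sqrt(2))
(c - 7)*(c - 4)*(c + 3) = c^3 - 8*c^2 - 5*c + 84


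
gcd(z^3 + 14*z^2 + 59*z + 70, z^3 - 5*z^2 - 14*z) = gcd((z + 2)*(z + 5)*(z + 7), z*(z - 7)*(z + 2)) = z + 2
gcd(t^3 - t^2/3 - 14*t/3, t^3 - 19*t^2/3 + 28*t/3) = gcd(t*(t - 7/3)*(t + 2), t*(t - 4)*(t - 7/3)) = t^2 - 7*t/3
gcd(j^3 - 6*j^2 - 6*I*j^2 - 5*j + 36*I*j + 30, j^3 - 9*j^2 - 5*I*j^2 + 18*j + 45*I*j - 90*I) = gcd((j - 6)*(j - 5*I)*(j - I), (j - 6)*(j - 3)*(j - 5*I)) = j^2 + j*(-6 - 5*I) + 30*I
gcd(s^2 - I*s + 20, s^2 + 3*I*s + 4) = s + 4*I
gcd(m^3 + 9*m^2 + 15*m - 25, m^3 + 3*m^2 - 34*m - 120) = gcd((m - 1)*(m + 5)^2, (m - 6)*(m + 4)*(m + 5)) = m + 5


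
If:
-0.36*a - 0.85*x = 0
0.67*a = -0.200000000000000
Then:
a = -0.30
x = 0.13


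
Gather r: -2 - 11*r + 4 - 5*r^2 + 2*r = -5*r^2 - 9*r + 2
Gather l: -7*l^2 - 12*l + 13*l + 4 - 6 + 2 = -7*l^2 + l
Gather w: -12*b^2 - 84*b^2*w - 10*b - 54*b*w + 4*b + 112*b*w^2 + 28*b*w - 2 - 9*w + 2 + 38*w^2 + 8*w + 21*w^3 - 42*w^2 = -12*b^2 - 6*b + 21*w^3 + w^2*(112*b - 4) + w*(-84*b^2 - 26*b - 1)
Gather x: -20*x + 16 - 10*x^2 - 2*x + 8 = -10*x^2 - 22*x + 24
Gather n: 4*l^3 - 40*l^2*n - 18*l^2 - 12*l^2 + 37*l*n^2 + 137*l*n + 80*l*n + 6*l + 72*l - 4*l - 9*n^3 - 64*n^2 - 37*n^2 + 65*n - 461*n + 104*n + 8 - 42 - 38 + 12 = 4*l^3 - 30*l^2 + 74*l - 9*n^3 + n^2*(37*l - 101) + n*(-40*l^2 + 217*l - 292) - 60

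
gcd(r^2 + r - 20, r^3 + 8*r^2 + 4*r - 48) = 1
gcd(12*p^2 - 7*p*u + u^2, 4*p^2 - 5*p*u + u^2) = 4*p - u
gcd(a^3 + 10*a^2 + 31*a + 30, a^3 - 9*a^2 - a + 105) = a + 3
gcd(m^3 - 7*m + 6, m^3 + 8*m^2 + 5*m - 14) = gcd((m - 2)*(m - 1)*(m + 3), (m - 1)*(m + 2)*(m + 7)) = m - 1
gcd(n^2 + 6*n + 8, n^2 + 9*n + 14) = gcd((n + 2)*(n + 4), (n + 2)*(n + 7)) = n + 2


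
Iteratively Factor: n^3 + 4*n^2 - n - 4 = (n + 4)*(n^2 - 1) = (n - 1)*(n + 4)*(n + 1)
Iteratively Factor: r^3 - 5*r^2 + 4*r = (r)*(r^2 - 5*r + 4) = r*(r - 4)*(r - 1)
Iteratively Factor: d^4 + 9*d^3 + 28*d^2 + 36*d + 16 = (d + 1)*(d^3 + 8*d^2 + 20*d + 16) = (d + 1)*(d + 4)*(d^2 + 4*d + 4) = (d + 1)*(d + 2)*(d + 4)*(d + 2)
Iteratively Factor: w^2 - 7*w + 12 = (w - 4)*(w - 3)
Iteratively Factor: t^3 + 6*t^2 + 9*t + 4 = (t + 1)*(t^2 + 5*t + 4) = (t + 1)^2*(t + 4)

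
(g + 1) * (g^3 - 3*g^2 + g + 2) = g^4 - 2*g^3 - 2*g^2 + 3*g + 2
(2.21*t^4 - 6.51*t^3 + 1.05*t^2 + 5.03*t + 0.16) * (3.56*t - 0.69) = 7.8676*t^5 - 24.7005*t^4 + 8.2299*t^3 + 17.1823*t^2 - 2.9011*t - 0.1104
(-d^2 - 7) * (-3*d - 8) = 3*d^3 + 8*d^2 + 21*d + 56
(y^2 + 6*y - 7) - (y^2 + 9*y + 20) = -3*y - 27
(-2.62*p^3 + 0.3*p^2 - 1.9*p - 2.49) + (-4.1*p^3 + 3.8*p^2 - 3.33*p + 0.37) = -6.72*p^3 + 4.1*p^2 - 5.23*p - 2.12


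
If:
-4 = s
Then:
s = -4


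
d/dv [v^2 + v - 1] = 2*v + 1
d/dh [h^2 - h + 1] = 2*h - 1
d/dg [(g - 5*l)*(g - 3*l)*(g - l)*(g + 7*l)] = 4*g^3 - 6*g^2*l - 80*g*l^2 + 146*l^3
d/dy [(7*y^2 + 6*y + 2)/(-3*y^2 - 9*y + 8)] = (-45*y^2 + 124*y + 66)/(9*y^4 + 54*y^3 + 33*y^2 - 144*y + 64)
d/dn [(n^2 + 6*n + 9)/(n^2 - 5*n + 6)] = (-11*n^2 - 6*n + 81)/(n^4 - 10*n^3 + 37*n^2 - 60*n + 36)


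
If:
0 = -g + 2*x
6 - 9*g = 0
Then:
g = 2/3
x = 1/3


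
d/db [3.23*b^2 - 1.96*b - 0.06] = 6.46*b - 1.96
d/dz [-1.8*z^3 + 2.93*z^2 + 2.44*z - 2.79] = -5.4*z^2 + 5.86*z + 2.44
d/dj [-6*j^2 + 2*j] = 2 - 12*j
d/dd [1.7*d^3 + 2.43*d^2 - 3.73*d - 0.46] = 5.1*d^2 + 4.86*d - 3.73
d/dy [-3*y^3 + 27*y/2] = 27/2 - 9*y^2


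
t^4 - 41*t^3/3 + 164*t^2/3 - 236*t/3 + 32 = (t - 8)*(t - 3)*(t - 2)*(t - 2/3)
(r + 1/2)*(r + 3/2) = r^2 + 2*r + 3/4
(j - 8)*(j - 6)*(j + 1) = j^3 - 13*j^2 + 34*j + 48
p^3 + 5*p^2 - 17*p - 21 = (p - 3)*(p + 1)*(p + 7)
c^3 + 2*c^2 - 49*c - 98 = (c - 7)*(c + 2)*(c + 7)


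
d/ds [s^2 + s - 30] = 2*s + 1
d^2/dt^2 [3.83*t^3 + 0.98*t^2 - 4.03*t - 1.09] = 22.98*t + 1.96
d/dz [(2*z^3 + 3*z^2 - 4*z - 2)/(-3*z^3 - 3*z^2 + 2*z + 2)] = (3*z^4 - 16*z^3 - 12*z^2 - 4)/(9*z^6 + 18*z^5 - 3*z^4 - 24*z^3 - 8*z^2 + 8*z + 4)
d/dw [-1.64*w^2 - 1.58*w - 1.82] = -3.28*w - 1.58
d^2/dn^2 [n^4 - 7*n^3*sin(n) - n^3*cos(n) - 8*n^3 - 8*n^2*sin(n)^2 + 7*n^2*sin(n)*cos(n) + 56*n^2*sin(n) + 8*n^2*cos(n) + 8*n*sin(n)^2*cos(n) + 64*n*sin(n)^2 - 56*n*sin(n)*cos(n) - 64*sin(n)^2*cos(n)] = 7*n^3*sin(n) + n^3*cos(n) - 14*n^2*sin(2*n) - 50*sqrt(2)*n^2*sin(n + pi/4) - 16*n^2*cos(2*n) + 12*n^2 - 74*n*sin(n) + 80*n*sin(2*n) + 216*n*cos(n) + 156*n*cos(2*n) + 18*n*cos(3*n) - 48*n + 108*sin(n) + 135*sin(2*n) + 12*sin(3*n) + 32*cos(n) - 104*cos(2*n) - 144*cos(3*n) - 8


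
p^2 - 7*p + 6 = (p - 6)*(p - 1)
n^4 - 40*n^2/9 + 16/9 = (n - 2)*(n - 2/3)*(n + 2/3)*(n + 2)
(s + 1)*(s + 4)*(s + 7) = s^3 + 12*s^2 + 39*s + 28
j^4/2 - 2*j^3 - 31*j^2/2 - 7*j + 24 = (j/2 + 1)*(j - 8)*(j - 1)*(j + 3)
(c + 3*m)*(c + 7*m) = c^2 + 10*c*m + 21*m^2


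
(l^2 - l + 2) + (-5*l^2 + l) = 2 - 4*l^2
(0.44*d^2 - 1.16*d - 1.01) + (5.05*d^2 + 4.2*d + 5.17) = 5.49*d^2 + 3.04*d + 4.16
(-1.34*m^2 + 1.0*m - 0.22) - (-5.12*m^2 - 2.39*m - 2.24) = 3.78*m^2 + 3.39*m + 2.02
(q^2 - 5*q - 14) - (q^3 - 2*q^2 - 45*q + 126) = -q^3 + 3*q^2 + 40*q - 140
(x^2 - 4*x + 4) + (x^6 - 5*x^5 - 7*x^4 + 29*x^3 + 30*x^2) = x^6 - 5*x^5 - 7*x^4 + 29*x^3 + 31*x^2 - 4*x + 4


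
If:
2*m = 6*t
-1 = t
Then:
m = -3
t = -1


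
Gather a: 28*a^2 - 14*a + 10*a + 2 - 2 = 28*a^2 - 4*a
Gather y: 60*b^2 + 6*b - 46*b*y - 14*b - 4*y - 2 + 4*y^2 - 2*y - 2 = 60*b^2 - 8*b + 4*y^2 + y*(-46*b - 6) - 4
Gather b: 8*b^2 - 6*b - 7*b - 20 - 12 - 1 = 8*b^2 - 13*b - 33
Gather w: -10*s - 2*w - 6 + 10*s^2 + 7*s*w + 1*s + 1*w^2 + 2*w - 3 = 10*s^2 + 7*s*w - 9*s + w^2 - 9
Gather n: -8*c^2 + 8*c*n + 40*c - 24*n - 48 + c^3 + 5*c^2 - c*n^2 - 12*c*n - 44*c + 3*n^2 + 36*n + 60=c^3 - 3*c^2 - 4*c + n^2*(3 - c) + n*(12 - 4*c) + 12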